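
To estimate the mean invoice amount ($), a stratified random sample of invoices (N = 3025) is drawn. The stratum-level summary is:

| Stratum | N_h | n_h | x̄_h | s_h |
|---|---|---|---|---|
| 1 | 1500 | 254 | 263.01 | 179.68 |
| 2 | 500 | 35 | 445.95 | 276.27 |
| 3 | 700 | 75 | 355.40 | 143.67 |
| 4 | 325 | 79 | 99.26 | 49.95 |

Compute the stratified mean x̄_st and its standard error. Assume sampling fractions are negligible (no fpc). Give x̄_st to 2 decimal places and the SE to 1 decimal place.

x̄_st ≈ 297.03, SE ≈ 10.3

x̄_st = Σ W_h x̄_h = (1500·263.01 + 500·445.95 + 700·355.40 + 325·99.26)/3025 = 297.03455
V̂(x̄_st) = Σ W_h² s_h²/n_h, with W_h = N_h/N and N = 3025:
  stratum 1: (1500/3025)²·179.68²/254 = 31.2534
  stratum 2: (500/3025)²·276.27²/35 = 59.5784
  stratum 3: (700/3025)²·143.67²/75 = 14.7372
  stratum 4: (325/3025)²·49.95²/79 = 0.364552
V̂(x̄_st) = 105.934
SE(x̄_st) = √105.934 = 10.2924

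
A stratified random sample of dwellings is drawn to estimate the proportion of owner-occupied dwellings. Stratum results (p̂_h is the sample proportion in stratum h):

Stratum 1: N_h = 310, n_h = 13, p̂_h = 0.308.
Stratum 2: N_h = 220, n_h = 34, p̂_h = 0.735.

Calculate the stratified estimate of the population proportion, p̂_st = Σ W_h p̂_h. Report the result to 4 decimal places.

p̂_st ≈ 0.4852

N = 530; stratum weights W_h = N_h/N.
p̂_st = Σ W_h p̂_h = (310·0.308 + 220·0.735)/530 = 0.48525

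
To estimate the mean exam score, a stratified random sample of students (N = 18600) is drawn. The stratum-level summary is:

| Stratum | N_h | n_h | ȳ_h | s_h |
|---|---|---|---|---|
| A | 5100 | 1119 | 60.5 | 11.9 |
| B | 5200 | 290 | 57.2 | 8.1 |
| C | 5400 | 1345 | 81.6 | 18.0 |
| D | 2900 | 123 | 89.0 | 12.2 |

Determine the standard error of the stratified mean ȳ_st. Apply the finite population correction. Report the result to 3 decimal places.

SE(ȳ_st) ≈ 0.260

V̂(ȳ_st) = Σ W_h² (1 − n_h/N_h) s_h²/n_h, with W_h = N_h/N and N = 18600:
  stratum A: (5100/18600)²·(1 − 1119/5100)·11.9²/1119 = 0.00742678
  stratum B: (5200/18600)²·(1 − 290/5200)·8.1²/290 = 0.0166967
  stratum C: (5400/18600)²·(1 − 1345/5400)·18.0²/1345 = 0.0152469
  stratum D: (2900/18600)²·(1 − 123/2900)·12.2²/123 = 0.0281684
V̂(ȳ_st) = 0.0675388
SE(ȳ_st) = √0.0675388 = 0.259882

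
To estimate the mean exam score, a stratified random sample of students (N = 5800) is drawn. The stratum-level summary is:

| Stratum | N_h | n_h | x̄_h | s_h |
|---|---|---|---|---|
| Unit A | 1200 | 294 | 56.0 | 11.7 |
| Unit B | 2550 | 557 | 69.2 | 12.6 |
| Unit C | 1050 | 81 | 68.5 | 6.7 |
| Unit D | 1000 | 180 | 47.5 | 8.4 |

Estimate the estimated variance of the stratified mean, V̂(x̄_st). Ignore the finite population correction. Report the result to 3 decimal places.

V̂(x̄_st) ≈ 0.105

V̂(x̄_st) = Σ W_h² s_h²/n_h, with W_h = N_h/N and N = 5800:
  stratum Unit A: (1200/5800)²·11.7²/294 = 0.0199311
  stratum Unit B: (2550/5800)²·12.6²/557 = 0.0550948
  stratum Unit C: (1050/5800)²·6.7²/81 = 0.018163
  stratum Unit D: (1000/5800)²·8.4²/180 = 0.0116528
V̂(x̄_st) = 0.104842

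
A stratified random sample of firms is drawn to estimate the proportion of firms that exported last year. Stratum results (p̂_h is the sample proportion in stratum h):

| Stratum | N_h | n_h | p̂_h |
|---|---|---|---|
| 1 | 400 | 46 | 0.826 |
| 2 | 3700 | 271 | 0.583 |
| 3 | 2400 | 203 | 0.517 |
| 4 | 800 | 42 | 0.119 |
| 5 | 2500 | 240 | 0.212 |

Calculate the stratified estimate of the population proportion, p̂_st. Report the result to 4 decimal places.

N = 9800; stratum weights W_h = N_h/N.
p̂_st = Σ W_h p̂_h = (400·0.826 + 3700·0.583 + 2400·0.517 + 800·0.119 + 2500·0.212)/9800 = 0.44423

p̂_st ≈ 0.4442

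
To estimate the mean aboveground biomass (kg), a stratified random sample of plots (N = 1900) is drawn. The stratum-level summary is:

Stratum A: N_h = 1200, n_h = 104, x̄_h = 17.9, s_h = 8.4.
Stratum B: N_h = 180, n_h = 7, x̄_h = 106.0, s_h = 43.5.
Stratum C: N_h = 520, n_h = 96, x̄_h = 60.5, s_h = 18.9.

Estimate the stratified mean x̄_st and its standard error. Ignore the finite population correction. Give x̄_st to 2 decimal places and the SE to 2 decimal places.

x̄_st = Σ W_h x̄_h = (1200·17.9 + 180·106.0 + 520·60.5)/1900 = 37.90526
V̂(x̄_st) = Σ W_h² s_h²/n_h, with W_h = N_h/N and N = 1900:
  stratum A: (1200/1900)²·8.4²/104 = 0.270633
  stratum B: (180/1900)²·43.5²/7 = 2.42615
  stratum C: (520/1900)²·18.9²/96 = 0.27871
V̂(x̄_st) = 2.9755
SE(x̄_st) = √2.9755 = 1.72496

x̄_st ≈ 37.91, SE ≈ 1.72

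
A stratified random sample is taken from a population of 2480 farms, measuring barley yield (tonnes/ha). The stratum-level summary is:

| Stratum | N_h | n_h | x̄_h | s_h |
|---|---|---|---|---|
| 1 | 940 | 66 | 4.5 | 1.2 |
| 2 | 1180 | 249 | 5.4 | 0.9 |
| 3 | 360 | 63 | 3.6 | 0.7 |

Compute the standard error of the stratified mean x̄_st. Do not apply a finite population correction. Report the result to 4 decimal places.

SE(x̄_st) ≈ 0.0635

V̂(x̄_st) = Σ W_h² s_h²/n_h, with W_h = N_h/N and N = 2480:
  stratum 1: (940/2480)²·1.2²/66 = 0.00313452
  stratum 2: (1180/2480)²·0.9²/249 = 0.000736455
  stratum 3: (360/2480)²·0.7²/63 = 0.000163892
V̂(x̄_st) = 0.00403487
SE(x̄_st) = √0.00403487 = 0.0635206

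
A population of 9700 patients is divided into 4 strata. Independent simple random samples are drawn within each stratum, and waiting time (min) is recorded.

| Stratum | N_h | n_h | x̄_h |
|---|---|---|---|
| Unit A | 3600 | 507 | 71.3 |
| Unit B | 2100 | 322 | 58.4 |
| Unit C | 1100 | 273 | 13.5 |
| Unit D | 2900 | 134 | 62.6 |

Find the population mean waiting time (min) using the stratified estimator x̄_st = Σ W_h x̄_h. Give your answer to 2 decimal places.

x̄_st ≈ 59.35

N = Σ N_h = 9700. Stratum weights W_h = N_h/N.
x̄_st = (3600·71.3 + 2100·58.4 + 1100·13.5 + 2900·62.6) / 9700 = 59.3515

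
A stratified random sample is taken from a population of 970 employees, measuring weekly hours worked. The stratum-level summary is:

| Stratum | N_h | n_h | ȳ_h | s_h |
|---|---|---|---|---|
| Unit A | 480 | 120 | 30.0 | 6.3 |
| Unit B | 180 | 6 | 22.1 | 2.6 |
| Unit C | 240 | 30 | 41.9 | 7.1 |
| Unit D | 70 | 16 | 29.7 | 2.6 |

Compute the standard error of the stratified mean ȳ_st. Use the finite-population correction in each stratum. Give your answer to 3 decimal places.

V̂(ȳ_st) = Σ W_h² (1 − n_h/N_h) s_h²/n_h, with W_h = N_h/N and N = 970:
  stratum Unit A: (480/970)²·(1 − 120/480)·6.3²/120 = 0.0607435
  stratum Unit B: (180/970)²·(1 − 6/180)·2.6²/6 = 0.0375037
  stratum Unit C: (240/970)²·(1 − 30/240)·7.1²/30 = 0.0900083
  stratum Unit D: (70/970)²·(1 − 16/70)·2.6²/16 = 0.00169736
V̂(ȳ_st) = 0.189953
SE(ȳ_st) = √0.189953 = 0.435836

SE(ȳ_st) ≈ 0.436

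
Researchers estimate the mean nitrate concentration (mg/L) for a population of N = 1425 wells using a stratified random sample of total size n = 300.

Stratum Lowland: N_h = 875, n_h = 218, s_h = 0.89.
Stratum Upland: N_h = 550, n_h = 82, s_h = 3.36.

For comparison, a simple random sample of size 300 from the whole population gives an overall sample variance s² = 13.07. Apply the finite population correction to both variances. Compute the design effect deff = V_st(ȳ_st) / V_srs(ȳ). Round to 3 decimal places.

deff ≈ 0.537

V̂(ȳ_st) = Σ W_h² (1 − n_h/N_h) s_h²/n_h, with W_h = N_h/N and N = 1425:
  stratum Lowland: (875/1425)²·(1 − 218/875)·0.89²/218 = 0.00102865
  stratum Upland: (550/1425)²·(1 − 82/550)·3.36²/82 = 0.0174519
V_st = 0.0184806
V_srs = (1 − 300/1425)·13.07/300 = 0.0343947
deff = V_st / V_srs = 0.0184806/0.0343947 = 0.5373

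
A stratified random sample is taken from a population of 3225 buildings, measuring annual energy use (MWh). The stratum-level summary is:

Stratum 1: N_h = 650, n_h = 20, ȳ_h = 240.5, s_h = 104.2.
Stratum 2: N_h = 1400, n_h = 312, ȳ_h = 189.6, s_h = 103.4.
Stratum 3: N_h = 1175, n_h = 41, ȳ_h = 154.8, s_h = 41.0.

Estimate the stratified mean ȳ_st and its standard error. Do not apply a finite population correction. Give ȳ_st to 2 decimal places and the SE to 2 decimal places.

ȳ_st = Σ W_h ȳ_h = (650·240.5 + 1400·189.6 + 1175·154.8)/3225 = 187.17984
V̂(ȳ_st) = Σ W_h² s_h²/n_h, with W_h = N_h/N and N = 3225:
  stratum 1: (650/3225)²·104.2²/20 = 22.0533
  stratum 2: (1400/3225)²·103.4²/312 = 6.45778
  stratum 3: (1175/3225)²·41.0²/41 = 5.44252
V̂(ȳ_st) = 33.9536
SE(ȳ_st) = √33.9536 = 5.82697

ȳ_st ≈ 187.18, SE ≈ 5.83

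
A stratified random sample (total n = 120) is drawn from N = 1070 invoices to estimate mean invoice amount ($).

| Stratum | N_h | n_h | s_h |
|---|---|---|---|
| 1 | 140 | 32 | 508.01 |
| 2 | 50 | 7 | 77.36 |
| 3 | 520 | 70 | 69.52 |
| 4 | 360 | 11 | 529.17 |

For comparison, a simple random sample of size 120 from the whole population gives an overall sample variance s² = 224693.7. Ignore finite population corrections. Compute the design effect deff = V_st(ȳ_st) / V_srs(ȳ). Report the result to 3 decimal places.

V̂(ȳ_st) = Σ W_h² s_h²/n_h, with W_h = N_h/N and N = 1070:
  stratum 1: (140/1070)²·508.01²/32 = 138.065
  stratum 2: (50/1070)²·77.36²/7 = 1.86684
  stratum 3: (520/1070)²·69.52²/70 = 16.3065
  stratum 4: (360/1070)²·529.17²/11 = 2881.61
V_st = 3037.85
V_srs = s²/n = 224693.7/120 = 1872.45
deff = V_st / V_srs = 3037.85/1872.45 = 1.6224

deff ≈ 1.622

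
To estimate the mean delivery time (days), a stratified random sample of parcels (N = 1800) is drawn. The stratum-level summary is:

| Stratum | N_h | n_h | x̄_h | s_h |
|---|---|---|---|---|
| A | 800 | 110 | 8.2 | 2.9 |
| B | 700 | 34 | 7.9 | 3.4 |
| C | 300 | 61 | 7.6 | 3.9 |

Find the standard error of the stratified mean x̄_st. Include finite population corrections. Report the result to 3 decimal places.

V̂(x̄_st) = Σ W_h² (1 − n_h/N_h) s_h²/n_h, with W_h = N_h/N and N = 1800:
  stratum A: (800/1800)²·(1 − 110/800)·2.9²/110 = 0.0130256
  stratum B: (700/1800)²·(1 − 34/700)·3.4²/34 = 0.0489222
  stratum C: (300/1800)²·(1 − 61/300)·3.9²/61 = 0.0055179
V̂(x̄_st) = 0.0674657
SE(x̄_st) = √0.0674657 = 0.259742

SE(x̄_st) ≈ 0.260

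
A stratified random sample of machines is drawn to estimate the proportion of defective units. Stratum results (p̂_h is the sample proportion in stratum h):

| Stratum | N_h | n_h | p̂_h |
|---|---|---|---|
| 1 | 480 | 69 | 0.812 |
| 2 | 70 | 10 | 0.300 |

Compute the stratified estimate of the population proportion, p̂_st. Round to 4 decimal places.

p̂_st ≈ 0.7468

N = 550; stratum weights W_h = N_h/N.
p̂_st = Σ W_h p̂_h = (480·0.812 + 70·0.300)/550 = 0.74684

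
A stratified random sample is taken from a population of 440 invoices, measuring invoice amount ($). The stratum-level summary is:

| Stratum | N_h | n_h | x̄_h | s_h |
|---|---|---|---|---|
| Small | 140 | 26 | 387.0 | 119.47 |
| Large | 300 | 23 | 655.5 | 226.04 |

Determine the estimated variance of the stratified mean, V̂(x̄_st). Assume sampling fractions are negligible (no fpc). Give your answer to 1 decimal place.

V̂(x̄_st) ≈ 1088.3

V̂(x̄_st) = Σ W_h² s_h²/n_h, with W_h = N_h/N and N = 440:
  stratum Small: (140/440)²·119.47²/26 = 55.577
  stratum Large: (300/440)²·226.04²/23 = 1032.71
V̂(x̄_st) = 1088.29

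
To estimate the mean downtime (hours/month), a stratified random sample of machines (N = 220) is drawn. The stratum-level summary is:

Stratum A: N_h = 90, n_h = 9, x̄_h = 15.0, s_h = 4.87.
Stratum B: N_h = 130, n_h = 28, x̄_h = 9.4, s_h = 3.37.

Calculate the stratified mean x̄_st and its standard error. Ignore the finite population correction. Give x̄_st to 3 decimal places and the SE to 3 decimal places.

x̄_st ≈ 11.691, SE ≈ 0.763

x̄_st = Σ W_h x̄_h = (90·15.0 + 130·9.4)/220 = 11.69091
V̂(x̄_st) = Σ W_h² s_h²/n_h, with W_h = N_h/N and N = 220:
  stratum A: (90/220)²·4.87²/9 = 0.441017
  stratum B: (130/220)²·3.37²/28 = 0.141626
V̂(x̄_st) = 0.582643
SE(x̄_st) = √0.582643 = 0.76331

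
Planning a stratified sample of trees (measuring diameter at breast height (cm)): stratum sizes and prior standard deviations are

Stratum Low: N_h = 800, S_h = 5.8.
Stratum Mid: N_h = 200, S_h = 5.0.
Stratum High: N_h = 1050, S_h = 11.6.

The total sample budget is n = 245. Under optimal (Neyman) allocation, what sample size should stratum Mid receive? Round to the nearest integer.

14

Neyman allocation: n_h = n · N_h S_h / Σ N_i S_i, with n = 245.
  stratum Low: N_h·S_h = 800·5.8 = 4640.00
  stratum Mid: N_h·S_h = 200·5.0 = 1000.00
  stratum High: N_h·S_h = 1050·11.6 = 12180.00
Σ N_h S_h = 17820.00
n for stratum Mid = 245·1000.00/17820.00 = 13.749 → 14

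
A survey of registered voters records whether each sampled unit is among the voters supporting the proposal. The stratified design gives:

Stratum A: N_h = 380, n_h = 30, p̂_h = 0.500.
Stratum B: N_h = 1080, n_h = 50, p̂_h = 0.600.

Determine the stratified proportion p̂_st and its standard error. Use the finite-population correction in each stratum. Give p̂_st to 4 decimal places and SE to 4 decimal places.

p̂_st ≈ 0.5740, SE ≈ 0.0556

N = 1460; stratum weights W_h = N_h/N.
p̂_st = Σ W_h p̂_h = (380·0.500 + 1080·0.600)/1460 = 0.57397
V̂(p̂_st) = Σ W_h² (1 − n_h/N_h) p̂_h(1−p̂_h)/(n_h−1):
  stratum A: (380/1460)²·(1 − 30/380)·0.500·0.500/29 = 0.000537883
  stratum B: (1080/1460)²·(1 − 50/1080)·0.600·0.400/49 = 0.00255606
V̂(p̂_st) = 0.00309394; SE = √V̂ = 0.0556232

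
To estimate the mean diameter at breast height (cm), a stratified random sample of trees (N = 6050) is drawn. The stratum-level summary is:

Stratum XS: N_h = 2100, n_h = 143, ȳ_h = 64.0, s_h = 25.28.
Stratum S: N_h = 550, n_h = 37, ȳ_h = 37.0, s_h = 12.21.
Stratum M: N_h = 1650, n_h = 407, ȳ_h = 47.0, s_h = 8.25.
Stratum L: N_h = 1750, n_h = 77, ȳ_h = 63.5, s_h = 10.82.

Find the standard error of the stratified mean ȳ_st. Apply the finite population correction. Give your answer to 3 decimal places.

SE(ȳ_st) ≈ 0.815

V̂(ȳ_st) = Σ W_h² (1 − n_h/N_h) s_h²/n_h, with W_h = N_h/N and N = 6050:
  stratum XS: (2100/6050)²·(1 − 143/2100)·25.28²/143 = 0.501785
  stratum S: (550/6050)²·(1 − 37/550)·12.21²/37 = 0.0310598
  stratum M: (1650/6050)²·(1 − 407/1650)·8.25²/407 = 0.00937039
  stratum L: (1750/6050)²·(1 − 77/1750)·10.82²/77 = 0.121615
V̂(ȳ_st) = 0.66383
SE(ȳ_st) = √0.66383 = 0.814758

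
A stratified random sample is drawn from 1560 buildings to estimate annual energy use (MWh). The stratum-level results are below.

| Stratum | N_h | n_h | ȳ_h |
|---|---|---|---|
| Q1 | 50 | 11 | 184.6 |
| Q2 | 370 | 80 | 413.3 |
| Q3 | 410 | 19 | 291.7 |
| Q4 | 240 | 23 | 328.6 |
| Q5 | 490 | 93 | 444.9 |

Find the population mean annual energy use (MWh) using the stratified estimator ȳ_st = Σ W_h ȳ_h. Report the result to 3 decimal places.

N = Σ N_h = 1560. Stratum weights W_h = N_h/N.
ȳ_st = (50·184.6 + 370·413.3 + 410·291.7 + 240·328.6 + 490·444.9) / 1560 = 370.90577

ȳ_st ≈ 370.906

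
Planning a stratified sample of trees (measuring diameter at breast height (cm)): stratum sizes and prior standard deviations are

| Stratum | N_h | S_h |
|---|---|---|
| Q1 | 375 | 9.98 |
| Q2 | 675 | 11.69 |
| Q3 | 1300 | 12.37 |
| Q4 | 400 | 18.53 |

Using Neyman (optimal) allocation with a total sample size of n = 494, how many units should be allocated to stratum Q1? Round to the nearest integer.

53

Neyman allocation: n_h = n · N_h S_h / Σ N_i S_i, with n = 494.
  stratum Q1: N_h·S_h = 375·9.98 = 3742.50
  stratum Q2: N_h·S_h = 675·11.69 = 7890.75
  stratum Q3: N_h·S_h = 1300·12.37 = 16081.00
  stratum Q4: N_h·S_h = 400·18.53 = 7412.00
Σ N_h S_h = 35126.25
n for stratum Q1 = 494·3742.50/35126.25 = 52.633 → 53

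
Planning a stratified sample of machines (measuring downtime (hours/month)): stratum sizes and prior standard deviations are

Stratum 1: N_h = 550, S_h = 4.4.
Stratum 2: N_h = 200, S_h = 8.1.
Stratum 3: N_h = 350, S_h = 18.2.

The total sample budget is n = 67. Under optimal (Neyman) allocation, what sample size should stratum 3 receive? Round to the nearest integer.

Neyman allocation: n_h = n · N_h S_h / Σ N_i S_i, with n = 67.
  stratum 1: N_h·S_h = 550·4.4 = 2420.00
  stratum 2: N_h·S_h = 200·8.1 = 1620.00
  stratum 3: N_h·S_h = 350·18.2 = 6370.00
Σ N_h S_h = 10410.00
n for stratum 3 = 67·6370.00/10410.00 = 40.998 → 41

41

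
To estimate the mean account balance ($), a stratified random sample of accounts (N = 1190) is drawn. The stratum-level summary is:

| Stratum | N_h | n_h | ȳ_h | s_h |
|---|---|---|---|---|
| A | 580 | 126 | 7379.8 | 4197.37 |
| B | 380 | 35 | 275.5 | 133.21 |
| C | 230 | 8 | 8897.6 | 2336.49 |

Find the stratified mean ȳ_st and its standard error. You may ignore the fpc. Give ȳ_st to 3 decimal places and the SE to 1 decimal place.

ȳ_st ≈ 5404.556, SE ≈ 242.4

ȳ_st = Σ W_h ȳ_h = (580·7379.8 + 380·275.5 + 230·8897.6)/1190 = 5404.55630
V̂(ȳ_st) = Σ W_h² s_h²/n_h, with W_h = N_h/N and N = 1190:
  stratum A: (580/1190)²·4197.37²/126 = 33215.9
  stratum B: (380/1190)²·133.21²/35 = 51.6986
  stratum C: (230/1190)²·2336.49²/8 = 25491.7
V̂(ȳ_st) = 58759.3
SE(ȳ_st) = √58759.3 = 242.403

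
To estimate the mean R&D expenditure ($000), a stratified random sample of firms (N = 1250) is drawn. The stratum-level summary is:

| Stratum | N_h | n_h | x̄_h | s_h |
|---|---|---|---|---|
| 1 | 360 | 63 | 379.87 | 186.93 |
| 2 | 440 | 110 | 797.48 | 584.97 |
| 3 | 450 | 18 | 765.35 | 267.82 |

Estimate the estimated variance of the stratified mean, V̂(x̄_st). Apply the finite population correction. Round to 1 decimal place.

V̂(x̄_st) = Σ W_h² (1 − n_h/N_h) s_h²/n_h, with W_h = N_h/N and N = 1250:
  stratum 1: (360/1250)²·(1 − 63/360)·186.93²/63 = 37.9539
  stratum 2: (440/1250)²·(1 − 110/440)·584.97²/110 = 289.082
  stratum 3: (450/1250)²·(1 − 18/450)·267.82²/18 = 495.781
V̂(x̄_st) = 822.817

V̂(x̄_st) ≈ 822.8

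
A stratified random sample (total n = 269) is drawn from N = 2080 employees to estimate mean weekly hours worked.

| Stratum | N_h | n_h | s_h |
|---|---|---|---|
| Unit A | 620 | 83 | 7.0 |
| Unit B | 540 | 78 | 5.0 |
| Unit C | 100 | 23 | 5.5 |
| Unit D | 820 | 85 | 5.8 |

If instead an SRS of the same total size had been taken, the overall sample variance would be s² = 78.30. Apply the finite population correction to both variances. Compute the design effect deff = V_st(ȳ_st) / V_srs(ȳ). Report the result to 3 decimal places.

V̂(ȳ_st) = Σ W_h² (1 − n_h/N_h) s_h²/n_h, with W_h = N_h/N and N = 2080:
  stratum Unit A: (620/2080)²·(1 − 83/620)·7.0²/83 = 0.0454315
  stratum Unit B: (540/2080)²·(1 − 78/540)·5.0²/78 = 0.0184822
  stratum Unit C: (100/2080)²·(1 − 23/100)·5.5²/23 = 0.00234079
  stratum Unit D: (820/2080)²·(1 − 85/820)·5.8²/85 = 0.055133
V_st = 0.121388
V_srs = (1 − 269/2080)·78.30/269 = 0.253434
deff = V_st / V_srs = 0.121388/0.253434 = 0.4790

deff ≈ 0.479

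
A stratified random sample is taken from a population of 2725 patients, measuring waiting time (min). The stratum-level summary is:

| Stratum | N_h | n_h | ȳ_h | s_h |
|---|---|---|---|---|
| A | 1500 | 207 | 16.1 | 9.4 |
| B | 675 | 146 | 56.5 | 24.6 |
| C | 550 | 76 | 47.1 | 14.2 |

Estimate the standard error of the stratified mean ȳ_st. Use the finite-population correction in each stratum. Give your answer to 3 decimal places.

SE(ȳ_st) ≈ 0.636

V̂(ȳ_st) = Σ W_h² (1 − n_h/N_h) s_h²/n_h, with W_h = N_h/N and N = 2725:
  stratum A: (1500/2725)²·(1 − 207/1500)·9.4²/207 = 0.111492
  stratum B: (675/2725)²·(1 − 146/675)·24.6²/146 = 0.199317
  stratum C: (550/2725)²·(1 − 76/550)·14.2²/76 = 0.0931475
V̂(ȳ_st) = 0.403956
SE(ȳ_st) = √0.403956 = 0.635575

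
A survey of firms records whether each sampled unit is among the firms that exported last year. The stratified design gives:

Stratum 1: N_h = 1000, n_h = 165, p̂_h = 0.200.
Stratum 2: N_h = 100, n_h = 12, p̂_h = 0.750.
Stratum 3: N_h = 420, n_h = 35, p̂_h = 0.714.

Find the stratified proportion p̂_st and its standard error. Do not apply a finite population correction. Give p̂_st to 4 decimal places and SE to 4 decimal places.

N = 1520; stratum weights W_h = N_h/N.
p̂_st = Σ W_h p̂_h = (1000·0.200 + 100·0.750 + 420·0.714)/1520 = 0.37821
V̂(p̂_st) = Σ W_h² p̂_h(1−p̂_h)/(n_h−1):
  stratum 1: (1000/1520)²·0.200·0.800/164 = 0.000422269
  stratum 2: (100/1520)²·0.750·0.250/11 = 7.37771e-05
  stratum 3: (420/1520)²·0.714·0.286/34 = 0.000458561
V̂(p̂_st) = 0.000954606; SE = √V̂ = 0.0308967

p̂_st ≈ 0.3782, SE ≈ 0.0309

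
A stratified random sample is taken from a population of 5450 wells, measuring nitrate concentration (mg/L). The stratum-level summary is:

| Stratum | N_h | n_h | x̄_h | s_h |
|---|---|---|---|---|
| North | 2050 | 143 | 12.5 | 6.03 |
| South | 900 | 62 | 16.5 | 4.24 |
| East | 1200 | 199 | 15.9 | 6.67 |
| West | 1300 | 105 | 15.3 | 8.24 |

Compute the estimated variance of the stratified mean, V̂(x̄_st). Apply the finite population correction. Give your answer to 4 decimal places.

V̂(x̄_st) ≈ 0.0837

V̂(x̄_st) = Σ W_h² (1 − n_h/N_h) s_h²/n_h, with W_h = N_h/N and N = 5450:
  stratum North: (2050/5450)²·(1 − 143/2050)·6.03²/143 = 0.0334665
  stratum South: (900/5450)²·(1 − 62/900)·4.24²/62 = 0.00736264
  stratum East: (1200/5450)²·(1 − 199/1200)·6.67²/199 = 0.00904109
  stratum West: (1300/5450)²·(1 − 105/1300)·8.24²/105 = 0.0338208
V̂(x̄_st) = 0.083691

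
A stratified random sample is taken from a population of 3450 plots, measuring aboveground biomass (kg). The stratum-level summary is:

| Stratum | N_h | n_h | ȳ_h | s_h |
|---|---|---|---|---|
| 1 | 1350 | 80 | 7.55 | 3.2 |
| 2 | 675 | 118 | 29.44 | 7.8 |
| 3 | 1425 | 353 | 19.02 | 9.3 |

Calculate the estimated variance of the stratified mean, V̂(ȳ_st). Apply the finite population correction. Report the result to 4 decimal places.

V̂(ȳ_st) = Σ W_h² (1 − n_h/N_h) s_h²/n_h, with W_h = N_h/N and N = 3450:
  stratum 1: (1350/3450)²·(1 − 80/1350)·3.2²/80 = 0.0184378
  stratum 2: (675/3450)²·(1 − 118/675)·7.8²/118 = 0.0162865
  stratum 3: (1425/3450)²·(1 − 353/1425)·9.3²/353 = 0.0314458
V̂(ȳ_st) = 0.0661701

V̂(ȳ_st) ≈ 0.0662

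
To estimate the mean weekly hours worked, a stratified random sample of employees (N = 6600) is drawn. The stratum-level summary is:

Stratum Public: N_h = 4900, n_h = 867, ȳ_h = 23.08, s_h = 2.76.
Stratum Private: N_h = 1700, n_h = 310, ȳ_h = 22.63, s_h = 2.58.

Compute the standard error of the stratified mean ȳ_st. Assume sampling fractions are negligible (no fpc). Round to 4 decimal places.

V̂(ȳ_st) = Σ W_h² s_h²/n_h, with W_h = N_h/N and N = 6600:
  stratum Public: (4900/6600)²·2.76²/867 = 0.00484288
  stratum Private: (1700/6600)²·2.58²/310 = 0.00142458
V̂(ȳ_st) = 0.00626746
SE(ȳ_st) = √0.00626746 = 0.0791673

SE(ȳ_st) ≈ 0.0792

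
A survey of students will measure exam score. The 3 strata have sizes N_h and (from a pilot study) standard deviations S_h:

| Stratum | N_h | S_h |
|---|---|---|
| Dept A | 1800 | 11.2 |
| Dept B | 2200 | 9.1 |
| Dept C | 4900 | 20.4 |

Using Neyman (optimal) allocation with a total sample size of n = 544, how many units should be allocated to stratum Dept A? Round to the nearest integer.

Neyman allocation: n_h = n · N_h S_h / Σ N_i S_i, with n = 544.
  stratum Dept A: N_h·S_h = 1800·11.2 = 20160.00
  stratum Dept B: N_h·S_h = 2200·9.1 = 20020.00
  stratum Dept C: N_h·S_h = 4900·20.4 = 99960.00
Σ N_h S_h = 140140.00
n for stratum Dept A = 544·20160.00/140140.00 = 78.258 → 78

78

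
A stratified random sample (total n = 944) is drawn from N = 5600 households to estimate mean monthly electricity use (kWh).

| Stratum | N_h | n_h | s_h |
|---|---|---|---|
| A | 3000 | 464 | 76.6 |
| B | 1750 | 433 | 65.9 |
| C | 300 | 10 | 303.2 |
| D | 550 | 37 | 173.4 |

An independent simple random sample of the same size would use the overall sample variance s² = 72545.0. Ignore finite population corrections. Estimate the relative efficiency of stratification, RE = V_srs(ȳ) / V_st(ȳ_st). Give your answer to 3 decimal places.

V̂(ȳ_st) = Σ W_h² s_h²/n_h, with W_h = N_h/N and N = 5600:
  stratum A: (3000/5600)²·76.6²/464 = 3.62916
  stratum B: (1750/5600)²·65.9²/433 = 0.979452
  stratum C: (300/5600)²·303.2²/10 = 26.383
  stratum D: (550/5600)²·173.4²/37 = 7.83873
V_st = 38.8304
V_srs = s²/n = 72545.0/944 = 76.8485
Relative efficiency = V_srs / V_st = 76.8485/38.8304 = 1.9791

RE ≈ 1.979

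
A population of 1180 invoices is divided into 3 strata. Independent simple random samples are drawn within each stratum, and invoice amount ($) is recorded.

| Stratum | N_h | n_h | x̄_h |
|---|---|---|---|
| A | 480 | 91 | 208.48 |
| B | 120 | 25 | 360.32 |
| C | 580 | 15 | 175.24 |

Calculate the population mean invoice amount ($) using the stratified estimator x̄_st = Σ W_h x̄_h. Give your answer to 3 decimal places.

N = Σ N_h = 1180. Stratum weights W_h = N_h/N.
x̄_st = (480·208.48 + 120·360.32 + 580·175.24) / 1180 = 207.58305

x̄_st ≈ 207.583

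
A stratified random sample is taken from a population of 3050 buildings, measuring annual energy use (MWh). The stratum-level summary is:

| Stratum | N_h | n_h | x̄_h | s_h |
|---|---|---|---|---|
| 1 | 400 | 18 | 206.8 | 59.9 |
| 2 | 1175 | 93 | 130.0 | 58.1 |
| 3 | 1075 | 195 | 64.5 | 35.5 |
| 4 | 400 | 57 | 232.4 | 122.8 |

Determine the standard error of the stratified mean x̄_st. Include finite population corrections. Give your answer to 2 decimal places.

V̂(x̄_st) = Σ W_h² (1 − n_h/N_h) s_h²/n_h, with W_h = N_h/N and N = 3050:
  stratum 1: (400/3050)²·(1 − 18/400)·59.9²/18 = 3.2742
  stratum 2: (1175/3050)²·(1 − 93/1175)·58.1²/93 = 4.96061
  stratum 3: (1075/3050)²·(1 − 195/1075)·35.5²/195 = 0.657224
  stratum 4: (400/3050)²·(1 − 57/400)·122.8²/57 = 3.9019
V̂(x̄_st) = 12.7939
SE(x̄_st) = √12.7939 = 3.57686

SE(x̄_st) ≈ 3.58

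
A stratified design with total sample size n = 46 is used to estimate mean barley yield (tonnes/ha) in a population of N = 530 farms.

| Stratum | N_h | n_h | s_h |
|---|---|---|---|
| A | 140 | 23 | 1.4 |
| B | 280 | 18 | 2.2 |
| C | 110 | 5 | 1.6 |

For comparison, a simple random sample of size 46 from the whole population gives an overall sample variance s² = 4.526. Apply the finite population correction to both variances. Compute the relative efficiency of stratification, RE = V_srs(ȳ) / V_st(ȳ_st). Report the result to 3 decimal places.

V̂(ȳ_st) = Σ W_h² (1 − n_h/N_h) s_h²/n_h, with W_h = N_h/N and N = 530:
  stratum A: (140/530)²·(1 − 23/140)·1.4²/23 = 0.00496924
  stratum B: (280/530)²·(1 − 18/280)·2.2²/18 = 0.0702232
  stratum C: (110/530)²·(1 − 5/110)·1.6²/5 = 0.0210523
V_st = 0.0962447
V_srs = (1 − 46/530)·4.526/46 = 0.0898517
Relative efficiency = V_srs / V_st = 0.0898517/0.0962447 = 0.9336

RE ≈ 0.934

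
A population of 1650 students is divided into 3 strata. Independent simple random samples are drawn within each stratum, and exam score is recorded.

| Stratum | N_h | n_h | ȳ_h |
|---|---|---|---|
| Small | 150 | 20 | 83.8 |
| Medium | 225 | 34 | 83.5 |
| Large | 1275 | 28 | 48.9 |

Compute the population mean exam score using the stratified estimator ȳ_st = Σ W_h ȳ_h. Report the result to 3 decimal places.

N = Σ N_h = 1650. Stratum weights W_h = N_h/N.
ȳ_st = (150·83.8 + 225·83.5 + 1275·48.9) / 1650 = 56.79091

ȳ_st ≈ 56.791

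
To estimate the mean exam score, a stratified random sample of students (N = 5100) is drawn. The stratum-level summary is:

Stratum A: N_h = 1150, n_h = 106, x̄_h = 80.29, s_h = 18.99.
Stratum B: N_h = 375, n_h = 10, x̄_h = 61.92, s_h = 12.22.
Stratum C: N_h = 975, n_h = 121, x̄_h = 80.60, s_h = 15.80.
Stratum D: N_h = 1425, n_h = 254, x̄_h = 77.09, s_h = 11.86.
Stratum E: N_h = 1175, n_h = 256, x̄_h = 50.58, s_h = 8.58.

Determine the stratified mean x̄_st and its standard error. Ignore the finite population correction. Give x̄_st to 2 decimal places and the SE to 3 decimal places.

x̄_st = Σ W_h x̄_h = (1150·80.29 + 375·61.92 + 975·80.60 + 1425·77.09 + 1175·50.58)/5100 = 71.25946
V̂(x̄_st) = Σ W_h² s_h²/n_h, with W_h = N_h/N and N = 5100:
  stratum A: (1150/5100)²·18.99²/106 = 0.172981
  stratum B: (375/5100)²·12.22²/10 = 0.0807355
  stratum C: (975/5100)²·15.80²/121 = 0.0754046
  stratum D: (1425/5100)²·11.86²/254 = 0.043234
  stratum E: (1175/5100)²·8.58²/256 = 0.0152641
V̂(x̄_st) = 0.387619
SE(x̄_st) = √0.387619 = 0.622591

x̄_st ≈ 71.26, SE ≈ 0.623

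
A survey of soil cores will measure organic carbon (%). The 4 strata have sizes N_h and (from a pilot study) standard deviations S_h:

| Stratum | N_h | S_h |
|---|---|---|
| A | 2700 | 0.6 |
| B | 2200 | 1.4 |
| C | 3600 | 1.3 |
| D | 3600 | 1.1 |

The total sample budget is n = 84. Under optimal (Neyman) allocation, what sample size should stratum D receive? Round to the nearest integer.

Neyman allocation: n_h = n · N_h S_h / Σ N_i S_i, with n = 84.
  stratum A: N_h·S_h = 2700·0.6 = 1620.00
  stratum B: N_h·S_h = 2200·1.4 = 3080.00
  stratum C: N_h·S_h = 3600·1.3 = 4680.00
  stratum D: N_h·S_h = 3600·1.1 = 3960.00
Σ N_h S_h = 13340.00
n for stratum D = 84·3960.00/13340.00 = 24.936 → 25

25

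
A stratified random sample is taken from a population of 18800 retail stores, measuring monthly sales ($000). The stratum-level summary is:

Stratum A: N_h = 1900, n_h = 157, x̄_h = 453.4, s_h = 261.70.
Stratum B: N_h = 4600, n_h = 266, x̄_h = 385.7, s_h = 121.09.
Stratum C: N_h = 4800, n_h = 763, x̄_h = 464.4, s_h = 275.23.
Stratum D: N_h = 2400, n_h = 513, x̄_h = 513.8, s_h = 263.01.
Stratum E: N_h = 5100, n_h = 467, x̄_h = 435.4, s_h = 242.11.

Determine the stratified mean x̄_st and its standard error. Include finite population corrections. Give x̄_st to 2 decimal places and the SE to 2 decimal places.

x̄_st = Σ W_h x̄_h = (1900·453.4 + 4600·385.7 + 4800·464.4 + 2400·513.8 + 5100·435.4)/18800 = 442.47128
V̂(x̄_st) = Σ W_h² (1 − n_h/N_h) s_h²/n_h, with W_h = N_h/N and N = 18800:
  stratum A: (1900/18800)²·(1 − 157/1900)·261.70²/157 = 4.08736
  stratum B: (4600/18800)²·(1 − 266/4600)·121.09²/266 = 3.10932
  stratum C: (4800/18800)²·(1 − 763/4800)·275.23²/763 = 5.44316
  stratum D: (2400/18800)²·(1 − 513/2400)·263.01²/513 = 1.7278
  stratum E: (5100/18800)²·(1 − 467/5100)·242.11²/467 = 8.39122
V̂(x̄_st) = 22.7589
SE(x̄_st) = √22.7589 = 4.77063

x̄_st ≈ 442.47, SE ≈ 4.77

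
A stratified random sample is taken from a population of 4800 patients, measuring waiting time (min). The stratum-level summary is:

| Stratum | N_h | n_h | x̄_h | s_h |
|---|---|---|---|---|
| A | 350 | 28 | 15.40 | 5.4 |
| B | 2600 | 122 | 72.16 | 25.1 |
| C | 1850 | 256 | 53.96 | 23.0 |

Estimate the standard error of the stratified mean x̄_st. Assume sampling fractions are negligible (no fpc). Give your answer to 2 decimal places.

V̂(x̄_st) = Σ W_h² s_h²/n_h, with W_h = N_h/N and N = 4800:
  stratum A: (350/4800)²·5.4²/28 = 0.00553711
  stratum B: (2600/4800)²·25.1²/122 = 1.51514
  stratum C: (1850/4800)²·23.0²/256 = 0.306956
V̂(x̄_st) = 1.82763
SE(x̄_st) = √1.82763 = 1.3519

SE(x̄_st) ≈ 1.35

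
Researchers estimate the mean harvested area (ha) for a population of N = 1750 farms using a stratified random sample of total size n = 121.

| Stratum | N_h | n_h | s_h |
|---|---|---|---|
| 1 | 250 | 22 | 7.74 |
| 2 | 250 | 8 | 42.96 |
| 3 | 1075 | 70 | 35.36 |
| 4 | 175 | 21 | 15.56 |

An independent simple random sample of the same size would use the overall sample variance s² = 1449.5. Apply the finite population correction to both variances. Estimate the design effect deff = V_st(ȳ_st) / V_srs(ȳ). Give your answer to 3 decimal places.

V̂(ȳ_st) = Σ W_h² (1 − n_h/N_h) s_h²/n_h, with W_h = N_h/N and N = 1750:
  stratum 1: (250/1750)²·(1 − 22/250)·7.74²/22 = 0.0506825
  stratum 2: (250/1750)²·(1 − 8/250)·42.96²/8 = 4.55741
  stratum 3: (1075/1750)²·(1 − 70/1075)·35.36²/70 = 6.30122
  stratum 4: (175/1750)²·(1 − 21/175)·15.56²/21 = 0.101457
V_st = 11.0108
V_srs = (1 − 121/1750)·1449.5/121 = 11.1511
deff = V_st / V_srs = 11.0108/11.1511 = 0.9874

deff ≈ 0.987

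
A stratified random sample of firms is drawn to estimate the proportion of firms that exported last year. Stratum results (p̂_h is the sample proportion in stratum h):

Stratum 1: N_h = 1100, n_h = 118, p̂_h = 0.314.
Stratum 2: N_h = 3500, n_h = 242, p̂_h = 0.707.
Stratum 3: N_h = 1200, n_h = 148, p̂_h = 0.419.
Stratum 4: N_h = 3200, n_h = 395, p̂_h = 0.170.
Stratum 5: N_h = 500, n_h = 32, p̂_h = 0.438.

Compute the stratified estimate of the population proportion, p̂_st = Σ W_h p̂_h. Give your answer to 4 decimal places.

N = 9500; stratum weights W_h = N_h/N.
p̂_st = Σ W_h p̂_h = (1100·0.314 + 3500·0.707 + 1200·0.419 + 3200·0.170 + 500·0.438)/9500 = 0.43007

p̂_st ≈ 0.4301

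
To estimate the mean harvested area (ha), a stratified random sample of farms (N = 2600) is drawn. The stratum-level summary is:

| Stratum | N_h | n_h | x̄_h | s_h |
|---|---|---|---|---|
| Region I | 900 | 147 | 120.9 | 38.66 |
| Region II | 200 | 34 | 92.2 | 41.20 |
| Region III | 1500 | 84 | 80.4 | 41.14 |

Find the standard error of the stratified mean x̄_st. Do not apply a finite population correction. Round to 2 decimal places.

V̂(x̄_st) = Σ W_h² s_h²/n_h, with W_h = N_h/N and N = 2600:
  stratum Region I: (900/2600)²·38.66²/147 = 1.21827
  stratum Region II: (200/2600)²·41.20²/34 = 0.295412
  stratum Region III: (1500/2600)²·41.14²/84 = 6.70633
V̂(x̄_st) = 8.22002
SE(x̄_st) = √8.22002 = 2.86706

SE(x̄_st) ≈ 2.87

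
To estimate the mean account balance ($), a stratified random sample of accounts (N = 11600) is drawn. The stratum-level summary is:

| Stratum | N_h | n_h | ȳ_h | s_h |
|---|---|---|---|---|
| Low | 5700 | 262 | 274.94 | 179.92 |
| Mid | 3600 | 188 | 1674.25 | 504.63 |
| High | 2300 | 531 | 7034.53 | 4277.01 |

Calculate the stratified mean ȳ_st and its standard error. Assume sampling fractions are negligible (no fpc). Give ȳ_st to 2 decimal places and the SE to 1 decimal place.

ȳ_st ≈ 2049.47, SE ≈ 38.9

ȳ_st = Σ W_h ȳ_h = (5700·274.94 + 3600·1674.25 + 2300·7034.53)/11600 = 2049.47216
V̂(ȳ_st) = Σ W_h² s_h²/n_h, with W_h = N_h/N and N = 11600:
  stratum Low: (5700/11600)²·179.92²/262 = 29.8326
  stratum Mid: (3600/11600)²·504.63²/188 = 130.46
  stratum High: (2300/11600)²·4277.01²/531 = 1354.33
V̂(ȳ_st) = 1514.63
SE(ȳ_st) = √1514.63 = 38.9182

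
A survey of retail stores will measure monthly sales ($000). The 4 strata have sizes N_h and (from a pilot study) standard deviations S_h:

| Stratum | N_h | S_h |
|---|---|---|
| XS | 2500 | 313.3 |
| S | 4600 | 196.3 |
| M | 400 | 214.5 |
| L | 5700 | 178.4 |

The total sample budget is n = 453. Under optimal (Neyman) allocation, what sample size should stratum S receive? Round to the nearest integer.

147

Neyman allocation: n_h = n · N_h S_h / Σ N_i S_i, with n = 453.
  stratum XS: N_h·S_h = 2500·313.3 = 783250.00
  stratum S: N_h·S_h = 4600·196.3 = 902980.00
  stratum M: N_h·S_h = 400·214.5 = 85800.00
  stratum L: N_h·S_h = 5700·178.4 = 1016880.00
Σ N_h S_h = 2788910.00
n for stratum S = 453·902980.00/2788910.00 = 146.670 → 147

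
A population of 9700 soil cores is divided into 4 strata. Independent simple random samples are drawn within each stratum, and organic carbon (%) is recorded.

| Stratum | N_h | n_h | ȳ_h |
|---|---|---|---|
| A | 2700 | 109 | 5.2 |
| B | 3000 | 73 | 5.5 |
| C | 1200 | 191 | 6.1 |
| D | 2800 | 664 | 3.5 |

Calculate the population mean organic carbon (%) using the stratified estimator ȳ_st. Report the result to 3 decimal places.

ȳ_st ≈ 4.913

N = Σ N_h = 9700. Stratum weights W_h = N_h/N.
ȳ_st = (2700·5.2 + 3000·5.5 + 1200·6.1 + 2800·3.5) / 9700 = 4.91340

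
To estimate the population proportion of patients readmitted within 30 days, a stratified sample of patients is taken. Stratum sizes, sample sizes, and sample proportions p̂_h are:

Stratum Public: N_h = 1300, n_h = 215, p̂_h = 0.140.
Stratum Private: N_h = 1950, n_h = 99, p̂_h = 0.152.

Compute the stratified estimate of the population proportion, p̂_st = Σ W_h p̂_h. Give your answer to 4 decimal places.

N = 3250; stratum weights W_h = N_h/N.
p̂_st = Σ W_h p̂_h = (1300·0.140 + 1950·0.152)/3250 = 0.14720

p̂_st ≈ 0.1472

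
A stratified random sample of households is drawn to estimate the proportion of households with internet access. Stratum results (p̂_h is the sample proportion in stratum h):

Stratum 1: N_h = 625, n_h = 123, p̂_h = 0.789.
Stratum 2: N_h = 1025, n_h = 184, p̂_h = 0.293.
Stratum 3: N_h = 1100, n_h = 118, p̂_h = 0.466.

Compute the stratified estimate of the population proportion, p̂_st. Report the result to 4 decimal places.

N = 2750; stratum weights W_h = N_h/N.
p̂_st = Σ W_h p̂_h = (625·0.789 + 1025·0.293 + 1100·0.466)/2750 = 0.47493

p̂_st ≈ 0.4749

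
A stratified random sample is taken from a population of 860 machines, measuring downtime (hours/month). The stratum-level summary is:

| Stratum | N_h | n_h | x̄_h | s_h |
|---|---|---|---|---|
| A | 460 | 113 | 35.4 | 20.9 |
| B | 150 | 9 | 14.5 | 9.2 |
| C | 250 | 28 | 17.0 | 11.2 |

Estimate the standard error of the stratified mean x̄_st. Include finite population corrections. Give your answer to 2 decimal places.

SE(x̄_st) ≈ 1.20

V̂(x̄_st) = Σ W_h² (1 − n_h/N_h) s_h²/n_h, with W_h = N_h/N and N = 860:
  stratum A: (460/860)²·(1 − 113/460)·20.9²/113 = 0.834266
  stratum B: (150/860)²·(1 − 9/150)·9.2²/9 = 0.268935
  stratum C: (250/860)²·(1 − 28/250)·11.2²/28 = 0.336182
V̂(x̄_st) = 1.43938
SE(x̄_st) = √1.43938 = 1.19974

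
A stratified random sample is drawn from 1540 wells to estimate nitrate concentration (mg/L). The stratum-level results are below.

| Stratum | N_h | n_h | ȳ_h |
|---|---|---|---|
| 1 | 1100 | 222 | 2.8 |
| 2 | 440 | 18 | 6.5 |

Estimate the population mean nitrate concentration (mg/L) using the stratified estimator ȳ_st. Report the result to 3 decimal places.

N = Σ N_h = 1540. Stratum weights W_h = N_h/N.
ȳ_st = (1100·2.8 + 440·6.5) / 1540 = 3.85714

ȳ_st ≈ 3.857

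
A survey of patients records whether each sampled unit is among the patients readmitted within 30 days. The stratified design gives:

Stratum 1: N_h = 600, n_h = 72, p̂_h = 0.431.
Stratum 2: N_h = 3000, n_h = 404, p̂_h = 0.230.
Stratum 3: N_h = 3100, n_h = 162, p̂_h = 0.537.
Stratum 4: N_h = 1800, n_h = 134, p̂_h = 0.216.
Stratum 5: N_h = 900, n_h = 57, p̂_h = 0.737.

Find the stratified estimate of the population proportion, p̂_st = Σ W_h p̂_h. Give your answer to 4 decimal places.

N = 9400; stratum weights W_h = N_h/N.
p̂_st = Σ W_h p̂_h = (600·0.431 + 3000·0.230 + 3100·0.537 + 1800·0.216 + 900·0.737)/9400 = 0.38994

p̂_st ≈ 0.3899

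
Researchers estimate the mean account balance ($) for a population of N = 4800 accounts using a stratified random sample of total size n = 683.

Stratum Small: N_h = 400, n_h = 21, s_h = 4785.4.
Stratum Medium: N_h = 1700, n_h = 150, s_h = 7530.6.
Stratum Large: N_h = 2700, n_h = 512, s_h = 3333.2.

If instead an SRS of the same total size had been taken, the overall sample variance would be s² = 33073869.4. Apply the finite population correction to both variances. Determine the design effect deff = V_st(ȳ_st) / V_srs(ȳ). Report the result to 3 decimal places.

V̂(ȳ_st) = Σ W_h² (1 − n_h/N_h) s_h²/n_h, with W_h = N_h/N and N = 4800:
  stratum Small: (400/4800)²·(1 − 21/400)·4785.4²/21 = 7175.2
  stratum Medium: (1700/4800)²·(1 − 150/1700)·7530.6²/150 = 43238
  stratum Large: (2700/4800)²·(1 − 512/2700)·3333.2²/512 = 5563.93
V_st = 55977.2
V_srs = (1 − 683/4800)·33073869.4/683 = 41534
deff = V_st / V_srs = 55977.2/41534 = 1.3477

deff ≈ 1.348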